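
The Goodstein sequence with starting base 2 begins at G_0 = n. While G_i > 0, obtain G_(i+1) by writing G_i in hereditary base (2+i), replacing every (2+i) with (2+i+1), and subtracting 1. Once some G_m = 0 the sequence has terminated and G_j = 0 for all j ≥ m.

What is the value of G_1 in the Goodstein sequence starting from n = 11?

84

11 —HB2→ 2^(2 + 1) + 2 + 1 —bump→ 3^(3 + 1) + 3 + 1 = 85 —(−1)→ 84
84 —HB3→ 3^(3 + 1) + 3 —bump→ 4^(4 + 1) + 4 = 1028 —(−1)→ 1027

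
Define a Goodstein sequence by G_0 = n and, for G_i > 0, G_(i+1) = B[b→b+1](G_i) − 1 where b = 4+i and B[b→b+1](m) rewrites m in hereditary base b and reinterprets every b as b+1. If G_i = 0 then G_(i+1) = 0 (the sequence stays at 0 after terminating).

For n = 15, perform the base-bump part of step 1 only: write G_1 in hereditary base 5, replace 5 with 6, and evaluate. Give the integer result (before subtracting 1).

G_0=15  [base 4] 3·4 + 3  →[4↦5]→  3·5 + 3 = 18  −1 ⇒ G_1=17
G_1=17  [base 5] 3·5 + 2  →[5↦6]→  3·6 + 2 = 20  −1 ⇒ G_2=19

20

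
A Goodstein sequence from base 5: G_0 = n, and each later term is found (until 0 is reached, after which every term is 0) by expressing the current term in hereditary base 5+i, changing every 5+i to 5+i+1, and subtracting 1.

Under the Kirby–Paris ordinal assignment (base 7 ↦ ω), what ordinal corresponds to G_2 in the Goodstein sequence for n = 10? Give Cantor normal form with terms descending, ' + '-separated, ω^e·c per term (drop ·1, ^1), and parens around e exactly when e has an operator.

G_0 = 10. HB_5(10) = 2·5. Bump = 12. G_1 = 11.
G_1 = 11. HB_6(11) = 6 + 5. Bump = 12. G_2 = 11.
G_2 = 11. HB_7(11) = 7 + 4. Bump = 12. G_3 = 11.

ω + 4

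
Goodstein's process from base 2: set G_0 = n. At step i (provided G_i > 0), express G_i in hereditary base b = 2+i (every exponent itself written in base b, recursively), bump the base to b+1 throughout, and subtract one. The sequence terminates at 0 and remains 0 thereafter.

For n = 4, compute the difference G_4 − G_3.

[0] 4 ≡ 2^2 (base 2). Lift 3: 27. −1: 26.
[1] 26 ≡ 2·3^2 + 2·3 + 2 (base 3). Lift 4: 42. −1: 41.
[2] 41 ≡ 2·4^2 + 2·4 + 1 (base 4). Lift 5: 61. −1: 60.
[3] 60 ≡ 2·5^2 + 2·5 (base 5). Lift 6: 84. −1: 83.

23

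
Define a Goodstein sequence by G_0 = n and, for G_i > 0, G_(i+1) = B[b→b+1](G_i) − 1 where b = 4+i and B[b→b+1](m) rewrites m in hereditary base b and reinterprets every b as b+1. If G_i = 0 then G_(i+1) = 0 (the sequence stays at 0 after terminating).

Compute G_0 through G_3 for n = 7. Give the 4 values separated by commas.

7, 7, 7, 7

base 4: 7 = 4 + 3; at 5: 5 + 3 = 8; next = 7
base 5: 7 = 5 + 2; at 6: 6 + 2 = 8; next = 7
base 6: 7 = 6 + 1; at 7: 7 + 1 = 8; next = 7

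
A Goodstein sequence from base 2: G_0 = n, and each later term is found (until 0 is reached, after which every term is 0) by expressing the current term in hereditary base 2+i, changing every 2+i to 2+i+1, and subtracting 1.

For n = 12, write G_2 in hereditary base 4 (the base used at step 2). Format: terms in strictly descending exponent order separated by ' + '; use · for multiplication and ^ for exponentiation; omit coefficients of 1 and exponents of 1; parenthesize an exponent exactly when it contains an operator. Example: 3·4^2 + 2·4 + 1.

4^(4 + 1) + 2·4^2 + 2·4 + 1

base 2: 12 = 2^(2 + 1) + 2^2; at 3: 3^(3 + 1) + 3^3 = 108; next = 107
base 3: 107 = 3^(3 + 1) + 2·3^2 + 2·3 + 2; at 4: 4^(4 + 1) + 2·4^2 + 2·4 + 2 = 1066; next = 1065
base 4: 1065 = 4^(4 + 1) + 2·4^2 + 2·4 + 1; at 5: 5^(5 + 1) + 2·5^2 + 2·5 + 1 = 15686; next = 15685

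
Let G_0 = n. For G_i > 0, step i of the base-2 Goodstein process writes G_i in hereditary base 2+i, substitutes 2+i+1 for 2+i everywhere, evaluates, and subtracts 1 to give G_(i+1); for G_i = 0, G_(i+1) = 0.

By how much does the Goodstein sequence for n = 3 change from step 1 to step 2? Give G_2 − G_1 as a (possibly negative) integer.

base 2: 3 = 2 + 1; at 3: 3 + 1 = 4; next = 3
base 3: 3 = 3; at 4: 4 = 4; next = 3

0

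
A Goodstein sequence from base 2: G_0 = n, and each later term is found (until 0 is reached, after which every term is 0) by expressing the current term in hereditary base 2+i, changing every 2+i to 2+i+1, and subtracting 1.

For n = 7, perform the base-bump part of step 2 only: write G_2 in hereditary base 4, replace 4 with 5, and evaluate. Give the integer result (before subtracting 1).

[0] 7 ≡ 2^2 + 2 + 1 (base 2). Lift 3: 31. −1: 30.
[1] 30 ≡ 3^3 + 3 (base 3). Lift 4: 260. −1: 259.

3128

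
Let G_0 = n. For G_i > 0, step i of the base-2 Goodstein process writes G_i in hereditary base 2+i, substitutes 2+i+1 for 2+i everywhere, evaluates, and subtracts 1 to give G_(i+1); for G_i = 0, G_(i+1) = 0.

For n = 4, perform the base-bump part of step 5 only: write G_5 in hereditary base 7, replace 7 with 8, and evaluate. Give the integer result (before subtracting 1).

base 2: 4 = 2^2; at 3: 3^3 = 27; next = 26
base 3: 26 = 2·3^2 + 2·3 + 2; at 4: 2·4^2 + 2·4 + 2 = 42; next = 41
base 4: 41 = 2·4^2 + 2·4 + 1; at 5: 2·5^2 + 2·5 + 1 = 61; next = 60
base 5: 60 = 2·5^2 + 2·5; at 6: 2·6^2 + 2·6 = 84; next = 83
base 6: 83 = 2·6^2 + 6 + 5; at 7: 2·7^2 + 7 + 5 = 110; next = 109
base 7: 109 = 2·7^2 + 7 + 4; at 8: 2·8^2 + 8 + 4 = 140; next = 139

140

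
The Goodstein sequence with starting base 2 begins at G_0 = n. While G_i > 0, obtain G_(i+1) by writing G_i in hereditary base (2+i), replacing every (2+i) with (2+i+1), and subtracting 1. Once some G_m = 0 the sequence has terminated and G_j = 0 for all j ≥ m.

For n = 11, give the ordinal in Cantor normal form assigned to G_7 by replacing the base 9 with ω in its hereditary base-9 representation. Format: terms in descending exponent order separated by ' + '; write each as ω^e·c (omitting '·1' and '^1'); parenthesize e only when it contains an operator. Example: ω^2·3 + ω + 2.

ω^ω·7 + ω^7·7 + ω^6·7 + ω^5·7 + ω^4·7 + ω^3·7 + ω^2·7 + ω·7 + 6

11 —HB2→ 2^(2 + 1) + 2 + 1 —bump→ 3^(3 + 1) + 3 + 1 = 85 —(−1)→ 84
84 —HB3→ 3^(3 + 1) + 3 —bump→ 4^(4 + 1) + 4 = 1028 —(−1)→ 1027
1027 —HB4→ 4^(4 + 1) + 3 —bump→ 5^(5 + 1) + 3 = 15628 —(−1)→ 15627
15627 —HB5→ 5^(5 + 1) + 2 —bump→ 6^(6 + 1) + 2 = 279938 —(−1)→ 279937
279937 —HB6→ 6^(6 + 1) + 1 —bump→ 7^(7 + 1) + 1 = 5764802 —(−1)→ 5764801
5764801 —HB7→ 7^(7 + 1) —bump→ 8^(8 + 1) = 134217728 —(−1)→ 134217727
134217727 —HB8→ 7·8^8 + 7·8^7 + 7·8^6 + 7·8^5 + 7·8^4 + 7·8^3 + 7·8^2 + 7·8 + 7 —bump→ 7·9^9 + 7·9^7 + 7·9^6 + 7·9^5 + 7·9^4 + 7·9^3 + 7·9^2 + 7·9 + 7 = 2749609303 —(−1)→ 2749609302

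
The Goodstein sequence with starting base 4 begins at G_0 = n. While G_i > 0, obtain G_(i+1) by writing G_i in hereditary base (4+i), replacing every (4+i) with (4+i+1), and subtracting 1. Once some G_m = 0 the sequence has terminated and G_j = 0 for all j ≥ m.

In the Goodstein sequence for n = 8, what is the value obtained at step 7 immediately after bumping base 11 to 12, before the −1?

8

i=0: 8 = 2·4 (b=4); 4→5: 2·5 = 10; 10−1 = 9
i=1: 9 = 5 + 4 (b=5); 5→6: 6 + 4 = 10; 10−1 = 9
i=2: 9 = 6 + 3 (b=6); 6→7: 7 + 3 = 10; 10−1 = 9
i=3: 9 = 7 + 2 (b=7); 7→8: 8 + 2 = 10; 10−1 = 9
i=4: 9 = 8 + 1 (b=8); 8→9: 9 + 1 = 10; 10−1 = 9
i=5: 9 = 9 (b=9); 9→10: 10 = 10; 10−1 = 9
i=6: 9 = 9 (b=10); 10→11: 9 = 9; 9−1 = 8
i=7: 8 = 8 (b=11); 11→12: 8 = 8; 8−1 = 7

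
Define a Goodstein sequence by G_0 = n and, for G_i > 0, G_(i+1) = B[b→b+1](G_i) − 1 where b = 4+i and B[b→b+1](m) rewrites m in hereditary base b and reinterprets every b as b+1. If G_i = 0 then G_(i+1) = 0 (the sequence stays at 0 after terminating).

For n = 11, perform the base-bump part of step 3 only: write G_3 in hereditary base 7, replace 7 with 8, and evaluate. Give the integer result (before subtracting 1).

G_0=11  [base 4] 2·4 + 3  →[4↦5]→  2·5 + 3 = 13  −1 ⇒ G_1=12
G_1=12  [base 5] 2·5 + 2  →[5↦6]→  2·6 + 2 = 14  −1 ⇒ G_2=13
G_2=13  [base 6] 2·6 + 1  →[6↦7]→  2·7 + 1 = 15  −1 ⇒ G_3=14

16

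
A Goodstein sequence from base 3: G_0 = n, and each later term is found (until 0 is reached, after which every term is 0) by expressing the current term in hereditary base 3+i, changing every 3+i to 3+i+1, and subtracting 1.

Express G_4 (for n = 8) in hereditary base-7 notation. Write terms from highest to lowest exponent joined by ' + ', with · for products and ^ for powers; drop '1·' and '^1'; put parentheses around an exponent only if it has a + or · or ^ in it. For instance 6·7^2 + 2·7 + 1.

7 + 4

step 0: 8 = 2·3 + 2; sub 4 for 3: 2·4 + 2; = 10; G_1 = 10−1 = 9
step 1: 9 = 2·4 + 1; sub 5 for 4: 2·5 + 1; = 11; G_2 = 11−1 = 10
step 2: 10 = 2·5; sub 6 for 5: 2·6; = 12; G_3 = 12−1 = 11
step 3: 11 = 6 + 5; sub 7 for 6: 7 + 5; = 12; G_4 = 12−1 = 11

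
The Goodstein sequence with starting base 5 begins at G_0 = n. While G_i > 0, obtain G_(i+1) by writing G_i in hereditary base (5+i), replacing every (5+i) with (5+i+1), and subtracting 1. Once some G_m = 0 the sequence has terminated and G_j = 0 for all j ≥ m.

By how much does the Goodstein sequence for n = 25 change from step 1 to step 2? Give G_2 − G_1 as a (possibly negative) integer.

4

[0] 25 ≡ 5^2 (base 5). Lift 6: 36. −1: 35.
[1] 35 ≡ 5·6 + 5 (base 6). Lift 7: 40. −1: 39.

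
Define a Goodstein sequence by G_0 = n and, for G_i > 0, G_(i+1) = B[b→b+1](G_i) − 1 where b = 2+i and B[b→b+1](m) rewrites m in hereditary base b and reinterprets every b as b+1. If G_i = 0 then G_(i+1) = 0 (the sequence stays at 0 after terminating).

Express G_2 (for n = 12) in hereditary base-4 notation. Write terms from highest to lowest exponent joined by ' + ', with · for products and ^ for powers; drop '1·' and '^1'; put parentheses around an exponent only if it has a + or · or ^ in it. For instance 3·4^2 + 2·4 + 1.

4^(4 + 1) + 2·4^2 + 2·4 + 1

(0) 12|_2 = 2^(2 + 1) + 2^2 ↦ 3^(3 + 1) + 3^3|_3 = 108 ⇒ 107
(1) 107|_3 = 3^(3 + 1) + 2·3^2 + 2·3 + 2 ↦ 4^(4 + 1) + 2·4^2 + 2·4 + 2|_4 = 1066 ⇒ 1065
(2) 1065|_4 = 4^(4 + 1) + 2·4^2 + 2·4 + 1 ↦ 5^(5 + 1) + 2·5^2 + 2·5 + 1|_5 = 15686 ⇒ 15685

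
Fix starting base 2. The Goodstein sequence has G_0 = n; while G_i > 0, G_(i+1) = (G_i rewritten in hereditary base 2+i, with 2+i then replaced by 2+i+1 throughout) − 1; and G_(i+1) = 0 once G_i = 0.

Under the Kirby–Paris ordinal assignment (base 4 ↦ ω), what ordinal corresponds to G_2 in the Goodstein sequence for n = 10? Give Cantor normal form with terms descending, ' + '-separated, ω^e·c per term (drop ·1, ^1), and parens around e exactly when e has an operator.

10 —HB2→ 2^(2 + 1) + 2 —bump→ 3^(3 + 1) + 3 = 84 —(−1)→ 83
83 —HB3→ 3^(3 + 1) + 2 —bump→ 4^(4 + 1) + 2 = 1026 —(−1)→ 1025
1025 —HB4→ 4^(4 + 1) + 1 —bump→ 5^(5 + 1) + 1 = 15626 —(−1)→ 15625

ω^(ω + 1) + 1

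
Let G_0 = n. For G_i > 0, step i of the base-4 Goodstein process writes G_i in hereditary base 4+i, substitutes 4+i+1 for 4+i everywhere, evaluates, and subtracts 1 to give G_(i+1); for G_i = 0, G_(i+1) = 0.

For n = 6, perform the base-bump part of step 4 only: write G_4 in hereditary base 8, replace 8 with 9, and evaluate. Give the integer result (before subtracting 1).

5

G_0=6  [base 4] 4 + 2  →[4↦5]→  5 + 2 = 7  −1 ⇒ G_1=6
G_1=6  [base 5] 5 + 1  →[5↦6]→  6 + 1 = 7  −1 ⇒ G_2=6
G_2=6  [base 6] 6  →[6↦7]→  7 = 7  −1 ⇒ G_3=6
G_3=6  [base 7] 6  →[7↦8]→  6 = 6  −1 ⇒ G_4=5
G_4=5  [base 8] 5  →[8↦9]→  5 = 5  −1 ⇒ G_5=4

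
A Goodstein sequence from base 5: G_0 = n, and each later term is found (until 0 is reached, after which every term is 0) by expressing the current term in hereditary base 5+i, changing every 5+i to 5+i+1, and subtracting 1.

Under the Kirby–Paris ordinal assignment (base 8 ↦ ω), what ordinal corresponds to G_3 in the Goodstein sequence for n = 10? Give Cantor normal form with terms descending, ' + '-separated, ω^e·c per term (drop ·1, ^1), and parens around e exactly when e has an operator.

G_0=10  [base 5] 2·5  →[5↦6]→  2·6 = 12  −1 ⇒ G_1=11
G_1=11  [base 6] 6 + 5  →[6↦7]→  7 + 5 = 12  −1 ⇒ G_2=11
G_2=11  [base 7] 7 + 4  →[7↦8]→  8 + 4 = 12  −1 ⇒ G_3=11

ω + 3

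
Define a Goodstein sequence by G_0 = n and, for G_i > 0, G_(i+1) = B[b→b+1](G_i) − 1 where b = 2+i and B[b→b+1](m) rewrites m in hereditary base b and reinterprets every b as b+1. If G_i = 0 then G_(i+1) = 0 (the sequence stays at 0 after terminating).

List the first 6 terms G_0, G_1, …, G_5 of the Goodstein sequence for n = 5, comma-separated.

G_0=5  [base 2] 2^2 + 1  →[2↦3]→  3^3 + 1 = 28  −1 ⇒ G_1=27
G_1=27  [base 3] 3^3  →[3↦4]→  4^4 = 256  −1 ⇒ G_2=255
G_2=255  [base 4] 3·4^3 + 3·4^2 + 3·4 + 3  →[4↦5]→  3·5^3 + 3·5^2 + 3·5 + 3 = 468  −1 ⇒ G_3=467
G_3=467  [base 5] 3·5^3 + 3·5^2 + 3·5 + 2  →[5↦6]→  3·6^3 + 3·6^2 + 3·6 + 2 = 776  −1 ⇒ G_4=775
G_4=775  [base 6] 3·6^3 + 3·6^2 + 3·6 + 1  →[6↦7]→  3·7^3 + 3·7^2 + 3·7 + 1 = 1198  −1 ⇒ G_5=1197

5, 27, 255, 467, 775, 1197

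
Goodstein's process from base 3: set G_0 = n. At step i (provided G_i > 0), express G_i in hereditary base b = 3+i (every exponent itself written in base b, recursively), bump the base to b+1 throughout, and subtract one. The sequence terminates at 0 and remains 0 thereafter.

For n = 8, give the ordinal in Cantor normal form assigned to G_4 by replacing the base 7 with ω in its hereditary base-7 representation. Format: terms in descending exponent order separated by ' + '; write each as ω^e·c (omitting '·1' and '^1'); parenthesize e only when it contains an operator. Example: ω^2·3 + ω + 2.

(0) 8|_3 = 2·3 + 2 ↦ 2·4 + 2|_4 = 10 ⇒ 9
(1) 9|_4 = 2·4 + 1 ↦ 2·5 + 1|_5 = 11 ⇒ 10
(2) 10|_5 = 2·5 ↦ 2·6|_6 = 12 ⇒ 11
(3) 11|_6 = 6 + 5 ↦ 7 + 5|_7 = 12 ⇒ 11
(4) 11|_7 = 7 + 4 ↦ 8 + 4|_8 = 12 ⇒ 11

ω + 4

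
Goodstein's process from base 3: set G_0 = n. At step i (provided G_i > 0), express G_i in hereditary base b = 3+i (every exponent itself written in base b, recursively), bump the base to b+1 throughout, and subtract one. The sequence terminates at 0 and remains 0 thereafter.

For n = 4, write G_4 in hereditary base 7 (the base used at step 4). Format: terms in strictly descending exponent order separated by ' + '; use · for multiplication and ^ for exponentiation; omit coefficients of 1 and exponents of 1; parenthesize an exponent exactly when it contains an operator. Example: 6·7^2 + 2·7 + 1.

i=0: 4 = 3 + 1 (b=3); 3→4: 4 + 1 = 5; 5−1 = 4
i=1: 4 = 4 (b=4); 4→5: 5 = 5; 5−1 = 4
i=2: 4 = 4 (b=5); 5→6: 4 = 4; 4−1 = 3
i=3: 3 = 3 (b=6); 6→7: 3 = 3; 3−1 = 2
i=4: 2 = 2 (b=7); 7→8: 2 = 2; 2−1 = 1

2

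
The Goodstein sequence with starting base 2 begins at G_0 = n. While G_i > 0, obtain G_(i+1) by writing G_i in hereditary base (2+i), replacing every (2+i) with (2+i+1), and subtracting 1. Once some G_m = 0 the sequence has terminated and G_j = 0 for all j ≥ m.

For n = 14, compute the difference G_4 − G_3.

307841

base 2: 14 = 2^(2 + 1) + 2^2 + 2; at 3: 3^(3 + 1) + 3^3 + 3 = 111; next = 110
base 3: 110 = 3^(3 + 1) + 3^3 + 2; at 4: 4^(4 + 1) + 4^4 + 2 = 1282; next = 1281
base 4: 1281 = 4^(4 + 1) + 4^4 + 1; at 5: 5^(5 + 1) + 5^5 + 1 = 18751; next = 18750
base 5: 18750 = 5^(5 + 1) + 5^5; at 6: 6^(6 + 1) + 6^6 = 326592; next = 326591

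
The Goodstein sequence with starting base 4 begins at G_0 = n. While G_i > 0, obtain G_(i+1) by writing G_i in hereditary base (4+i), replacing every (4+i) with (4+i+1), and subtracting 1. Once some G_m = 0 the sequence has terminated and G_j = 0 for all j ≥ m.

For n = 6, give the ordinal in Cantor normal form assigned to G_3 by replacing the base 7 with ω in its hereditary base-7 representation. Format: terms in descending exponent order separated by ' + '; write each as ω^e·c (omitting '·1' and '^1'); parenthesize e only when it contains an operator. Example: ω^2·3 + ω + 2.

6

G_0=6  [base 4] 4 + 2  →[4↦5]→  5 + 2 = 7  −1 ⇒ G_1=6
G_1=6  [base 5] 5 + 1  →[5↦6]→  6 + 1 = 7  −1 ⇒ G_2=6
G_2=6  [base 6] 6  →[6↦7]→  7 = 7  −1 ⇒ G_3=6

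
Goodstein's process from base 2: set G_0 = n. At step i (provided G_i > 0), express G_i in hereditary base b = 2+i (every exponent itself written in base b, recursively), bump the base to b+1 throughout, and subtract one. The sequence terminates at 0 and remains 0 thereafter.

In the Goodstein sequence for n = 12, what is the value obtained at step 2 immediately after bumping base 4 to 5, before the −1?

15686

[0] 12 ≡ 2^(2 + 1) + 2^2 (base 2). Lift 3: 108. −1: 107.
[1] 107 ≡ 3^(3 + 1) + 2·3^2 + 2·3 + 2 (base 3). Lift 4: 1066. −1: 1065.
[2] 1065 ≡ 4^(4 + 1) + 2·4^2 + 2·4 + 1 (base 4). Lift 5: 15686. −1: 15685.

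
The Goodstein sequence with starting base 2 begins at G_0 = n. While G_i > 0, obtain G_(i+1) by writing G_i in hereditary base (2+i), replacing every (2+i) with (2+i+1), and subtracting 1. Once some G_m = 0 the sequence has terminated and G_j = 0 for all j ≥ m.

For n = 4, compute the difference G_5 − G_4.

base 2: 4 = 2^2; at 3: 3^3 = 27; next = 26
base 3: 26 = 2·3^2 + 2·3 + 2; at 4: 2·4^2 + 2·4 + 2 = 42; next = 41
base 4: 41 = 2·4^2 + 2·4 + 1; at 5: 2·5^2 + 2·5 + 1 = 61; next = 60
base 5: 60 = 2·5^2 + 2·5; at 6: 2·6^2 + 2·6 = 84; next = 83
base 6: 83 = 2·6^2 + 6 + 5; at 7: 2·7^2 + 7 + 5 = 110; next = 109

26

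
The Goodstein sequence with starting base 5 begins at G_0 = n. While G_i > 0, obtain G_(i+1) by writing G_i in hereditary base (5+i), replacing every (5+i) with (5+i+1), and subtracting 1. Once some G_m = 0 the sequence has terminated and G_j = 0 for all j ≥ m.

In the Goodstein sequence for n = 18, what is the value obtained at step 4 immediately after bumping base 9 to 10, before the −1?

28

(0) 18|_5 = 3·5 + 3 ↦ 3·6 + 3|_6 = 21 ⇒ 20
(1) 20|_6 = 3·6 + 2 ↦ 3·7 + 2|_7 = 23 ⇒ 22
(2) 22|_7 = 3·7 + 1 ↦ 3·8 + 1|_8 = 25 ⇒ 24
(3) 24|_8 = 3·8 ↦ 3·9|_9 = 27 ⇒ 26
(4) 26|_9 = 2·9 + 8 ↦ 2·10 + 8|_10 = 28 ⇒ 27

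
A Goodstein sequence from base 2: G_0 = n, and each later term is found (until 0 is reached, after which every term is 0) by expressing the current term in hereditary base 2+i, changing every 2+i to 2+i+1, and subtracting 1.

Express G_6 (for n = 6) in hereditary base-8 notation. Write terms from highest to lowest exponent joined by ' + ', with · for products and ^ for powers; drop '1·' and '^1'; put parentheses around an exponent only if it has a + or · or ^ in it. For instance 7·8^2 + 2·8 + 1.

G_0=6  [base 2] 2^2 + 2  →[2↦3]→  3^3 + 3 = 30  −1 ⇒ G_1=29
G_1=29  [base 3] 3^3 + 2  →[3↦4]→  4^4 + 2 = 258  −1 ⇒ G_2=257
G_2=257  [base 4] 4^4 + 1  →[4↦5]→  5^5 + 1 = 3126  −1 ⇒ G_3=3125
G_3=3125  [base 5] 5^5  →[5↦6]→  6^6 = 46656  −1 ⇒ G_4=46655
G_4=46655  [base 6] 5·6^5 + 5·6^4 + 5·6^3 + 5·6^2 + 5·6 + 5  →[6↦7]→  5·7^5 + 5·7^4 + 5·7^3 + 5·7^2 + 5·7 + 5 = 98040  −1 ⇒ G_5=98039
G_5=98039  [base 7] 5·7^5 + 5·7^4 + 5·7^3 + 5·7^2 + 5·7 + 4  →[7↦8]→  5·8^5 + 5·8^4 + 5·8^3 + 5·8^2 + 5·8 + 4 = 187244  −1 ⇒ G_6=187243
G_6=187243  [base 8] 5·8^5 + 5·8^4 + 5·8^3 + 5·8^2 + 5·8 + 3  →[8↦9]→  5·9^5 + 5·9^4 + 5·9^3 + 5·9^2 + 5·9 + 3 = 332148  −1 ⇒ G_7=332147

5·8^5 + 5·8^4 + 5·8^3 + 5·8^2 + 5·8 + 3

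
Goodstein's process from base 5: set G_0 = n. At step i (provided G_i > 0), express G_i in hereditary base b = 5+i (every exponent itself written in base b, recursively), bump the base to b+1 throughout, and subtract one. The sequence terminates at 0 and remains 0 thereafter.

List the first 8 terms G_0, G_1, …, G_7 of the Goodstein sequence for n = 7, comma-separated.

i=0: 7 = 5 + 2 (b=5); 5→6: 6 + 2 = 8; 8−1 = 7
i=1: 7 = 6 + 1 (b=6); 6→7: 7 + 1 = 8; 8−1 = 7
i=2: 7 = 7 (b=7); 7→8: 8 = 8; 8−1 = 7
i=3: 7 = 7 (b=8); 8→9: 7 = 7; 7−1 = 6
i=4: 6 = 6 (b=9); 9→10: 6 = 6; 6−1 = 5
i=5: 5 = 5 (b=10); 10→11: 5 = 5; 5−1 = 4
i=6: 4 = 4 (b=11); 11→12: 4 = 4; 4−1 = 3

7, 7, 7, 7, 6, 5, 4, 3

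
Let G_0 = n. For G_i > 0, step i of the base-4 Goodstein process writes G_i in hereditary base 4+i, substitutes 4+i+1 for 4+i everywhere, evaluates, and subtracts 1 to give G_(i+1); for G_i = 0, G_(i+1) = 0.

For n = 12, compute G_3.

G_0=12  [base 4] 3·4  →[4↦5]→  3·5 = 15  −1 ⇒ G_1=14
G_1=14  [base 5] 2·5 + 4  →[5↦6]→  2·6 + 4 = 16  −1 ⇒ G_2=15
G_2=15  [base 6] 2·6 + 3  →[6↦7]→  2·7 + 3 = 17  −1 ⇒ G_3=16

16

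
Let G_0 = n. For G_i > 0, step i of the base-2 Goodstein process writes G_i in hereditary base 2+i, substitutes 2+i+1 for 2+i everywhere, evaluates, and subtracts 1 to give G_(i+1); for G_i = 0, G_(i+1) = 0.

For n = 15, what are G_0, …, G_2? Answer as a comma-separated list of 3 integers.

[0] 15 ≡ 2^(2 + 1) + 2^2 + 2 + 1 (base 2). Lift 3: 112. −1: 111.
[1] 111 ≡ 3^(3 + 1) + 3^3 + 3 (base 3). Lift 4: 1284. −1: 1283.

15, 111, 1283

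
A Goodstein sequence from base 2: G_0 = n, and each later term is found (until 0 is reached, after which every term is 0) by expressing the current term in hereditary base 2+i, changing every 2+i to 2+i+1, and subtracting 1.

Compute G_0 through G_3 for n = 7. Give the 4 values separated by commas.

7, 30, 259, 3127

i=0: 7 = 2^2 + 2 + 1 (b=2); 2→3: 3^3 + 3 + 1 = 31; 31−1 = 30
i=1: 30 = 3^3 + 3 (b=3); 3→4: 4^4 + 4 = 260; 260−1 = 259
i=2: 259 = 4^4 + 3 (b=4); 4→5: 5^5 + 3 = 3128; 3128−1 = 3127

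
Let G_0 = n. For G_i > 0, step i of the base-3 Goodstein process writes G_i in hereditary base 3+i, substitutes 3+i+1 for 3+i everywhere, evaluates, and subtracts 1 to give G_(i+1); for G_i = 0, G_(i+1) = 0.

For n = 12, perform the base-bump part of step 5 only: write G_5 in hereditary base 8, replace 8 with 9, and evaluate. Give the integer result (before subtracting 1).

G_0 = 12. HB_3(12) = 3^2 + 3. Bump = 20. G_1 = 19.
G_1 = 19. HB_4(19) = 4^2 + 3. Bump = 28. G_2 = 27.
G_2 = 27. HB_5(27) = 5^2 + 2. Bump = 38. G_3 = 37.
G_3 = 37. HB_6(37) = 6^2 + 1. Bump = 50. G_4 = 49.
G_4 = 49. HB_7(49) = 7^2. Bump = 64. G_5 = 63.
G_5 = 63. HB_8(63) = 7·8 + 7. Bump = 70. G_6 = 69.

70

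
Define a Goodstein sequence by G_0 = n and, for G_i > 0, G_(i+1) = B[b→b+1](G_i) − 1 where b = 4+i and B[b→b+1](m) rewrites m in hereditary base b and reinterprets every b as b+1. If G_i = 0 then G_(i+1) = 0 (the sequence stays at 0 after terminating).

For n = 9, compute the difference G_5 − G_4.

base 4: 9 = 2·4 + 1; at 5: 2·5 + 1 = 11; next = 10
base 5: 10 = 2·5; at 6: 2·6 = 12; next = 11
base 6: 11 = 6 + 5; at 7: 7 + 5 = 12; next = 11
base 7: 11 = 7 + 4; at 8: 8 + 4 = 12; next = 11
base 8: 11 = 8 + 3; at 9: 9 + 3 = 12; next = 11

0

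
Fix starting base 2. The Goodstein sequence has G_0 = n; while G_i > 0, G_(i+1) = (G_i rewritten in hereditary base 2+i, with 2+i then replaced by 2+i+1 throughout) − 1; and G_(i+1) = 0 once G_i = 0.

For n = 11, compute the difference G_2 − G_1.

943

G_0=11  [base 2] 2^(2 + 1) + 2 + 1  →[2↦3]→  3^(3 + 1) + 3 + 1 = 85  −1 ⇒ G_1=84
G_1=84  [base 3] 3^(3 + 1) + 3  →[3↦4]→  4^(4 + 1) + 4 = 1028  −1 ⇒ G_2=1027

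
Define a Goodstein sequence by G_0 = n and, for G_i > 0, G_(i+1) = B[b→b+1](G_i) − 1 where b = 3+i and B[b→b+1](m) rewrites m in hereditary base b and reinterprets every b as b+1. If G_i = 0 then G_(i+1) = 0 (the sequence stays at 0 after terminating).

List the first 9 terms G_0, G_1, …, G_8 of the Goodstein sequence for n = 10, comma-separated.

step 0: 10 = 3^2 + 1; sub 4 for 3: 4^2 + 1; = 17; G_1 = 17−1 = 16
step 1: 16 = 4^2; sub 5 for 4: 5^2; = 25; G_2 = 25−1 = 24
step 2: 24 = 4·5 + 4; sub 6 for 5: 4·6 + 4; = 28; G_3 = 28−1 = 27
step 3: 27 = 4·6 + 3; sub 7 for 6: 4·7 + 3; = 31; G_4 = 31−1 = 30
step 4: 30 = 4·7 + 2; sub 8 for 7: 4·8 + 2; = 34; G_5 = 34−1 = 33
step 5: 33 = 4·8 + 1; sub 9 for 8: 4·9 + 1; = 37; G_6 = 37−1 = 36
step 6: 36 = 4·9; sub 10 for 9: 4·10; = 40; G_7 = 40−1 = 39
step 7: 39 = 3·10 + 9; sub 11 for 10: 3·11 + 9; = 42; G_8 = 42−1 = 41

10, 16, 24, 27, 30, 33, 36, 39, 41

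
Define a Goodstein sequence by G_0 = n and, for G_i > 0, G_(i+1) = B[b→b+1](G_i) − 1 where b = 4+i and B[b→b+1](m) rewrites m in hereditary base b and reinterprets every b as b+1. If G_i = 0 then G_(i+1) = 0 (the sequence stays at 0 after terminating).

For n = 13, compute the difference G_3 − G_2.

1

[0] 13 ≡ 3·4 + 1 (base 4). Lift 5: 16. −1: 15.
[1] 15 ≡ 3·5 (base 5). Lift 6: 18. −1: 17.
[2] 17 ≡ 2·6 + 5 (base 6). Lift 7: 19. −1: 18.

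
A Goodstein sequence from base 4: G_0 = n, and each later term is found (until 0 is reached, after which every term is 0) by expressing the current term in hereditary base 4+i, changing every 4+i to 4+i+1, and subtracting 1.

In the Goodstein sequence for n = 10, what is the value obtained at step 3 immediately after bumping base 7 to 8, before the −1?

14

base 4: 10 = 2·4 + 2; at 5: 2·5 + 2 = 12; next = 11
base 5: 11 = 2·5 + 1; at 6: 2·6 + 1 = 13; next = 12
base 6: 12 = 2·6; at 7: 2·7 = 14; next = 13
base 7: 13 = 7 + 6; at 8: 8 + 6 = 14; next = 13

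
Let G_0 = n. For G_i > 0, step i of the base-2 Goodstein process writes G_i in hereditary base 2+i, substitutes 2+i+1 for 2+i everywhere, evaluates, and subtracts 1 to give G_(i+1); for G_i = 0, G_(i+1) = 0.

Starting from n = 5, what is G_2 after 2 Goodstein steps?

255

i=0: 5 = 2^2 + 1 (b=2); 2→3: 3^3 + 1 = 28; 28−1 = 27
i=1: 27 = 3^3 (b=3); 3→4: 4^4 = 256; 256−1 = 255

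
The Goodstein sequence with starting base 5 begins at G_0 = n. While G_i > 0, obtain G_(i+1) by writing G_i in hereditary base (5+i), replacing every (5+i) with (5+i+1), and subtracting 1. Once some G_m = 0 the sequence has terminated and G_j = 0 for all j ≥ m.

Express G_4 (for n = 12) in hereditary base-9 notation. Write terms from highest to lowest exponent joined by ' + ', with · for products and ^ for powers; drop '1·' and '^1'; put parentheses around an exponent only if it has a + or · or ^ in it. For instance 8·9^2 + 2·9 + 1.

i=0: 12 = 2·5 + 2 (b=5); 5→6: 2·6 + 2 = 14; 14−1 = 13
i=1: 13 = 2·6 + 1 (b=6); 6→7: 2·7 + 1 = 15; 15−1 = 14
i=2: 14 = 2·7 (b=7); 7→8: 2·8 = 16; 16−1 = 15
i=3: 15 = 8 + 7 (b=8); 8→9: 9 + 7 = 16; 16−1 = 15

9 + 6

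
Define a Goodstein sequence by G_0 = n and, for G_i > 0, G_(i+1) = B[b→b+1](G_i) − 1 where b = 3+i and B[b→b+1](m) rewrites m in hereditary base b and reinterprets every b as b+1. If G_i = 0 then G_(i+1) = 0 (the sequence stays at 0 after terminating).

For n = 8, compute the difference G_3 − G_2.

1

G_0 = 8. HB_3(8) = 2·3 + 2. Bump = 10. G_1 = 9.
G_1 = 9. HB_4(9) = 2·4 + 1. Bump = 11. G_2 = 10.
G_2 = 10. HB_5(10) = 2·5. Bump = 12. G_3 = 11.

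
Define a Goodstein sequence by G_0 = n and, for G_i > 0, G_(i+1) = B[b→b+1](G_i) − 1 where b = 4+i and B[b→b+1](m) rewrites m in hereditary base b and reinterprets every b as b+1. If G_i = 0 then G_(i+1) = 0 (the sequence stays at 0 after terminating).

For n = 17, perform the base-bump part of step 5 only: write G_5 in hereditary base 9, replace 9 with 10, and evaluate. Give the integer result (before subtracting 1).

[0] 17 ≡ 4^2 + 1 (base 4). Lift 5: 26. −1: 25.
[1] 25 ≡ 5^2 (base 5). Lift 6: 36. −1: 35.
[2] 35 ≡ 5·6 + 5 (base 6). Lift 7: 40. −1: 39.
[3] 39 ≡ 5·7 + 4 (base 7). Lift 8: 44. −1: 43.
[4] 43 ≡ 5·8 + 3 (base 8). Lift 9: 48. −1: 47.
[5] 47 ≡ 5·9 + 2 (base 9). Lift 10: 52. −1: 51.

52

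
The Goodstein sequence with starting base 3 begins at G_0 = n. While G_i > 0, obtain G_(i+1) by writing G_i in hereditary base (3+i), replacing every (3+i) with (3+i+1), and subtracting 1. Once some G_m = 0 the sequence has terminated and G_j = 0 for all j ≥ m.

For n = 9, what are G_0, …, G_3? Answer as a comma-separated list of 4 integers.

base 3: 9 = 3^2; at 4: 4^2 = 16; next = 15
base 4: 15 = 3·4 + 3; at 5: 3·5 + 3 = 18; next = 17
base 5: 17 = 3·5 + 2; at 6: 3·6 + 2 = 20; next = 19

9, 15, 17, 19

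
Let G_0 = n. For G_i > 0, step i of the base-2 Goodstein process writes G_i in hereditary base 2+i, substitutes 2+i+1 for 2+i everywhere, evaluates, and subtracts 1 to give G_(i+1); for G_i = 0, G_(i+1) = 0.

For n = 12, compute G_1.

12 —HB2→ 2^(2 + 1) + 2^2 —bump→ 3^(3 + 1) + 3^3 = 108 —(−1)→ 107
107 —HB3→ 3^(3 + 1) + 2·3^2 + 2·3 + 2 —bump→ 4^(4 + 1) + 2·4^2 + 2·4 + 2 = 1066 —(−1)→ 1065

107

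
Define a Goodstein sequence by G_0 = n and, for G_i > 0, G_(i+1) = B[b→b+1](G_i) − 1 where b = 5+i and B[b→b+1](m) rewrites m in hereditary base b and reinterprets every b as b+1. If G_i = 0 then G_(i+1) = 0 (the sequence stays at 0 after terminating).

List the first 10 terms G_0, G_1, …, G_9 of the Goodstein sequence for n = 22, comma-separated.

22, 25, 28, 31, 33, 35, 37, 39, 41, 43

22 —HB5→ 4·5 + 2 —bump→ 4·6 + 2 = 26 —(−1)→ 25
25 —HB6→ 4·6 + 1 —bump→ 4·7 + 1 = 29 —(−1)→ 28
28 —HB7→ 4·7 —bump→ 4·8 = 32 —(−1)→ 31
31 —HB8→ 3·8 + 7 —bump→ 3·9 + 7 = 34 —(−1)→ 33
33 —HB9→ 3·9 + 6 —bump→ 3·10 + 6 = 36 —(−1)→ 35
35 —HB10→ 3·10 + 5 —bump→ 3·11 + 5 = 38 —(−1)→ 37
37 —HB11→ 3·11 + 4 —bump→ 3·12 + 4 = 40 —(−1)→ 39
39 —HB12→ 3·12 + 3 —bump→ 3·13 + 3 = 42 —(−1)→ 41
41 —HB13→ 3·13 + 2 —bump→ 3·14 + 2 = 44 —(−1)→ 43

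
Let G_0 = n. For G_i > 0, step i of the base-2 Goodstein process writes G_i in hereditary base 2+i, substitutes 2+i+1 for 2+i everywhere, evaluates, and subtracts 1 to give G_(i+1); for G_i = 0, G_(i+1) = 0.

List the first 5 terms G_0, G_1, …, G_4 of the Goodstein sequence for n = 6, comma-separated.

6, 29, 257, 3125, 46655

6 —HB2→ 2^2 + 2 —bump→ 3^3 + 3 = 30 —(−1)→ 29
29 —HB3→ 3^3 + 2 —bump→ 4^4 + 2 = 258 —(−1)→ 257
257 —HB4→ 4^4 + 1 —bump→ 5^5 + 1 = 3126 —(−1)→ 3125
3125 —HB5→ 5^5 —bump→ 6^6 = 46656 —(−1)→ 46655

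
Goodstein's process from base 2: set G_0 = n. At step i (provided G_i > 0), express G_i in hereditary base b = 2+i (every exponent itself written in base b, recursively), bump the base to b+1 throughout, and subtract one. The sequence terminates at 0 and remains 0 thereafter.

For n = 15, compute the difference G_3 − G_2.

step 0: 15 = 2^(2 + 1) + 2^2 + 2 + 1; sub 3 for 2: 3^(3 + 1) + 3^3 + 3 + 1; = 112; G_1 = 112−1 = 111
step 1: 111 = 3^(3 + 1) + 3^3 + 3; sub 4 for 3: 4^(4 + 1) + 4^4 + 4; = 1284; G_2 = 1284−1 = 1283
step 2: 1283 = 4^(4 + 1) + 4^4 + 3; sub 5 for 4: 5^(5 + 1) + 5^5 + 3; = 18753; G_3 = 18753−1 = 18752

17469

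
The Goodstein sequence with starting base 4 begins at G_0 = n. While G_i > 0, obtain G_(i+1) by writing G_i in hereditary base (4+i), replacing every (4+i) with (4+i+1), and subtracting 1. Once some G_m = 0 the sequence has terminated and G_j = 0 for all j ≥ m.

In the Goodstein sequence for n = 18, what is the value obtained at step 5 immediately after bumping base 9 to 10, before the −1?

i=0: 18 = 4^2 + 2 (b=4); 4→5: 5^2 + 2 = 27; 27−1 = 26
i=1: 26 = 5^2 + 1 (b=5); 5→6: 6^2 + 1 = 37; 37−1 = 36
i=2: 36 = 6^2 (b=6); 6→7: 7^2 = 49; 49−1 = 48
i=3: 48 = 6·7 + 6 (b=7); 7→8: 6·8 + 6 = 54; 54−1 = 53
i=4: 53 = 6·8 + 5 (b=8); 8→9: 6·9 + 5 = 59; 59−1 = 58
i=5: 58 = 6·9 + 4 (b=9); 9→10: 6·10 + 4 = 64; 64−1 = 63

64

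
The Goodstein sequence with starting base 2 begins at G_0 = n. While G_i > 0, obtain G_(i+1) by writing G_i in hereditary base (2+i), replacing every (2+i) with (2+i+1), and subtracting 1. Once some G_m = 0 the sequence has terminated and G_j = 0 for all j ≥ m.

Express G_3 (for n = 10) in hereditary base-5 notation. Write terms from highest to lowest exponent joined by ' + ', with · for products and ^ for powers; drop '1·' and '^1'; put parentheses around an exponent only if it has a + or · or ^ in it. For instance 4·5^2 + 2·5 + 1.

10 —HB2→ 2^(2 + 1) + 2 —bump→ 3^(3 + 1) + 3 = 84 —(−1)→ 83
83 —HB3→ 3^(3 + 1) + 2 —bump→ 4^(4 + 1) + 2 = 1026 —(−1)→ 1025
1025 —HB4→ 4^(4 + 1) + 1 —bump→ 5^(5 + 1) + 1 = 15626 —(−1)→ 15625
15625 —HB5→ 5^(5 + 1) —bump→ 6^(6 + 1) = 279936 —(−1)→ 279935

5^(5 + 1)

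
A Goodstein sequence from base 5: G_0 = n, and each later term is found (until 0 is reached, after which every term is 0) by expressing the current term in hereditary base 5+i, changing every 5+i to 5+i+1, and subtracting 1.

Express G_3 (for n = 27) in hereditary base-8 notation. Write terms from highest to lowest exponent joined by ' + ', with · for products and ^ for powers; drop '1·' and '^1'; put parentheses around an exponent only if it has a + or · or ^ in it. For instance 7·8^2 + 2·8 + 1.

base 5: 27 = 5^2 + 2; at 6: 6^2 + 2 = 38; next = 37
base 6: 37 = 6^2 + 1; at 7: 7^2 + 1 = 50; next = 49
base 7: 49 = 7^2; at 8: 8^2 = 64; next = 63
base 8: 63 = 7·8 + 7; at 9: 7·9 + 7 = 70; next = 69

7·8 + 7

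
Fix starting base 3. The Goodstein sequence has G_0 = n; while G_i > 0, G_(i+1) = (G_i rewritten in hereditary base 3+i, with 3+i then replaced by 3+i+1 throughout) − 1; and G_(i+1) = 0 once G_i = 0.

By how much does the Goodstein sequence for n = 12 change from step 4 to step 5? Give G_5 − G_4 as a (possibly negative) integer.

14

(0) 12|_3 = 3^2 + 3 ↦ 4^2 + 4|_4 = 20 ⇒ 19
(1) 19|_4 = 4^2 + 3 ↦ 5^2 + 3|_5 = 28 ⇒ 27
(2) 27|_5 = 5^2 + 2 ↦ 6^2 + 2|_6 = 38 ⇒ 37
(3) 37|_6 = 6^2 + 1 ↦ 7^2 + 1|_7 = 50 ⇒ 49
(4) 49|_7 = 7^2 ↦ 8^2|_8 = 64 ⇒ 63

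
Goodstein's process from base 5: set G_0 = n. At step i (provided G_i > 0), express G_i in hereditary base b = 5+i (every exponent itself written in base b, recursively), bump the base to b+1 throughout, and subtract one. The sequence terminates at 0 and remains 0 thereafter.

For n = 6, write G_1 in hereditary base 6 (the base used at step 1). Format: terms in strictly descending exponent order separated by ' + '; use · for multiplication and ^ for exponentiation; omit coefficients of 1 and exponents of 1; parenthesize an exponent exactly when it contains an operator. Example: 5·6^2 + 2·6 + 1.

i=0: 6 = 5 + 1 (b=5); 5→6: 6 + 1 = 7; 7−1 = 6
i=1: 6 = 6 (b=6); 6→7: 7 = 7; 7−1 = 6

6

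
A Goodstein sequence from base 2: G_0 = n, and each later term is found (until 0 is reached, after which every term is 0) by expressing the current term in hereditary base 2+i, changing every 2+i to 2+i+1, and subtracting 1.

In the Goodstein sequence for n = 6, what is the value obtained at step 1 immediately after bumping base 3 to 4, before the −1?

258

6 —HB2→ 2^2 + 2 —bump→ 3^3 + 3 = 30 —(−1)→ 29
29 —HB3→ 3^3 + 2 —bump→ 4^4 + 2 = 258 —(−1)→ 257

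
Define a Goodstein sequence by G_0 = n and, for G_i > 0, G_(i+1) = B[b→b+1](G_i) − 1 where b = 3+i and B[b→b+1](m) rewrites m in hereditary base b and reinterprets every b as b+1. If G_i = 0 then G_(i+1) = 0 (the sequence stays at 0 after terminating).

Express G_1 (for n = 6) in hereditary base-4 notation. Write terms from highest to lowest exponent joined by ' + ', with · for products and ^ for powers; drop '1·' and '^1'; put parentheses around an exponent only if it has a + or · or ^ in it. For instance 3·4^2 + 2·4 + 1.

4 + 3

base 3: 6 = 2·3; at 4: 2·4 = 8; next = 7
base 4: 7 = 4 + 3; at 5: 5 + 3 = 8; next = 7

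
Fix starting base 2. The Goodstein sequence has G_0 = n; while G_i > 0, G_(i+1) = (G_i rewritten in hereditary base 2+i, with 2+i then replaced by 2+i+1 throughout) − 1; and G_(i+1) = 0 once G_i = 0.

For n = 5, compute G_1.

5 —HB2→ 2^2 + 1 —bump→ 3^3 + 1 = 28 —(−1)→ 27
27 —HB3→ 3^3 —bump→ 4^4 = 256 —(−1)→ 255

27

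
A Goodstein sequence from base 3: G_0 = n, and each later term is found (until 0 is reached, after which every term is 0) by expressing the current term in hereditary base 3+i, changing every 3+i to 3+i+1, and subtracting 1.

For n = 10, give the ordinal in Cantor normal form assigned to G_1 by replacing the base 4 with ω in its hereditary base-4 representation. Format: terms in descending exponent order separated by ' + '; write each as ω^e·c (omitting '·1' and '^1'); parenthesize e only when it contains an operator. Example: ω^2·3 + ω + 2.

G_0 = 10. HB_3(10) = 3^2 + 1. Bump = 17. G_1 = 16.
G_1 = 16. HB_4(16) = 4^2. Bump = 25. G_2 = 24.

ω^2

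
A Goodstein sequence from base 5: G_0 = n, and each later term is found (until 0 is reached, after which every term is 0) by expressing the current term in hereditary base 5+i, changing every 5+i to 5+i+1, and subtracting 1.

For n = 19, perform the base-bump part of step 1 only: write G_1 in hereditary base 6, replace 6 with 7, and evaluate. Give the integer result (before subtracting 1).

24

19 —HB5→ 3·5 + 4 —bump→ 3·6 + 4 = 22 —(−1)→ 21
21 —HB6→ 3·6 + 3 —bump→ 3·7 + 3 = 24 —(−1)→ 23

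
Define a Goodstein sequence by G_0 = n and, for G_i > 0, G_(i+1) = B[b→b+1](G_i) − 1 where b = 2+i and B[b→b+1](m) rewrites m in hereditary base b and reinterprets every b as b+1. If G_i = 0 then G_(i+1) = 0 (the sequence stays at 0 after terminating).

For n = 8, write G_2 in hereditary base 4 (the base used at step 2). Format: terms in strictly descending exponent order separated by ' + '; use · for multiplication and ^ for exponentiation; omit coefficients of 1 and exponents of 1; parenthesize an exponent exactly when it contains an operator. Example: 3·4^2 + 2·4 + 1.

step 0: 8 = 2^(2 + 1); sub 3 for 2: 3^(3 + 1); = 81; G_1 = 81−1 = 80
step 1: 80 = 2·3^3 + 2·3^2 + 2·3 + 2; sub 4 for 3: 2·4^4 + 2·4^2 + 2·4 + 2; = 554; G_2 = 554−1 = 553
step 2: 553 = 2·4^4 + 2·4^2 + 2·4 + 1; sub 5 for 4: 2·5^5 + 2·5^2 + 2·5 + 1; = 6311; G_3 = 6311−1 = 6310

2·4^4 + 2·4^2 + 2·4 + 1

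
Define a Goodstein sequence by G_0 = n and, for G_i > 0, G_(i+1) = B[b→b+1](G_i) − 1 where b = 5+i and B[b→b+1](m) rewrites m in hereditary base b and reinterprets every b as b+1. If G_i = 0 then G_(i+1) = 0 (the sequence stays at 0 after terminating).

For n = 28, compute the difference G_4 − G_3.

16

i=0: 28 = 5^2 + 3 (b=5); 5→6: 6^2 + 3 = 39; 39−1 = 38
i=1: 38 = 6^2 + 2 (b=6); 6→7: 7^2 + 2 = 51; 51−1 = 50
i=2: 50 = 7^2 + 1 (b=7); 7→8: 8^2 + 1 = 65; 65−1 = 64
i=3: 64 = 8^2 (b=8); 8→9: 9^2 = 81; 81−1 = 80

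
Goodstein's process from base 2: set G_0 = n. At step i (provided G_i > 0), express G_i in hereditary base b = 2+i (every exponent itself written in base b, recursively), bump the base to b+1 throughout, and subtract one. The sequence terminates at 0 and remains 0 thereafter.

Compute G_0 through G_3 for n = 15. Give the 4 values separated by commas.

G_0=15  [base 2] 2^(2 + 1) + 2^2 + 2 + 1  →[2↦3]→  3^(3 + 1) + 3^3 + 3 + 1 = 112  −1 ⇒ G_1=111
G_1=111  [base 3] 3^(3 + 1) + 3^3 + 3  →[3↦4]→  4^(4 + 1) + 4^4 + 4 = 1284  −1 ⇒ G_2=1283
G_2=1283  [base 4] 4^(4 + 1) + 4^4 + 3  →[4↦5]→  5^(5 + 1) + 5^5 + 3 = 18753  −1 ⇒ G_3=18752

15, 111, 1283, 18752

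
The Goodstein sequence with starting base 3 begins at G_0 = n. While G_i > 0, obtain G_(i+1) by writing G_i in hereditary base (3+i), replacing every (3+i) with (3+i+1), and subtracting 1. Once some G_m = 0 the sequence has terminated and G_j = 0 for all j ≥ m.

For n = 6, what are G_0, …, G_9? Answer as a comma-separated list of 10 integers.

6, 7, 7, 7, 7, 7, 6, 5, 4, 3

(0) 6|_3 = 2·3 ↦ 2·4|_4 = 8 ⇒ 7
(1) 7|_4 = 4 + 3 ↦ 5 + 3|_5 = 8 ⇒ 7
(2) 7|_5 = 5 + 2 ↦ 6 + 2|_6 = 8 ⇒ 7
(3) 7|_6 = 6 + 1 ↦ 7 + 1|_7 = 8 ⇒ 7
(4) 7|_7 = 7 ↦ 8|_8 = 8 ⇒ 7
(5) 7|_8 = 7 ↦ 7|_9 = 7 ⇒ 6
(6) 6|_9 = 6 ↦ 6|_10 = 6 ⇒ 5
(7) 5|_10 = 5 ↦ 5|_11 = 5 ⇒ 4
(8) 4|_11 = 4 ↦ 4|_12 = 4 ⇒ 3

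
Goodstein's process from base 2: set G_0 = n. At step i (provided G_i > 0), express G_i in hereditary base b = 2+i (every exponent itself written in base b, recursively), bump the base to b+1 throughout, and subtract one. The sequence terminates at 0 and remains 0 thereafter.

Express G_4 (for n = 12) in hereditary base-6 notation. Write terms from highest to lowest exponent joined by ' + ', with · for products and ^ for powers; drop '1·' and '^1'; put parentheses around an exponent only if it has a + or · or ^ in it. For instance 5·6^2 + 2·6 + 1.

6^(6 + 1) + 2·6^2 + 6 + 5

G_0 = 12. HB_2(12) = 2^(2 + 1) + 2^2. Bump = 108. G_1 = 107.
G_1 = 107. HB_3(107) = 3^(3 + 1) + 2·3^2 + 2·3 + 2. Bump = 1066. G_2 = 1065.
G_2 = 1065. HB_4(1065) = 4^(4 + 1) + 2·4^2 + 2·4 + 1. Bump = 15686. G_3 = 15685.
G_3 = 15685. HB_5(15685) = 5^(5 + 1) + 2·5^2 + 2·5. Bump = 280020. G_4 = 280019.
G_4 = 280019. HB_6(280019) = 6^(6 + 1) + 2·6^2 + 6 + 5. Bump = 5764911. G_5 = 5764910.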